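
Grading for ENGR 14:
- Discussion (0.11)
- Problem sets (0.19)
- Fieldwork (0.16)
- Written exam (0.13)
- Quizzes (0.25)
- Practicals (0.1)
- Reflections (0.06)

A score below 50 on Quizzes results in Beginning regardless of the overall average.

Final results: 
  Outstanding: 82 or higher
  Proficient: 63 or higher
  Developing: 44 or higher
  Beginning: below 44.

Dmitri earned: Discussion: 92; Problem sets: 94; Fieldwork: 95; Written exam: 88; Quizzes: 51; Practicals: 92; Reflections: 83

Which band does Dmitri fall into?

Quizzes score 51 ≥ 50: minimum met.
Weighted total:
  Discussion 92 × 0.11 = 10.12
  Problem sets 94 × 0.19 = 17.86
  Fieldwork 95 × 0.16 = 15.2
  Written exam 88 × 0.13 = 11.44
  Quizzes 51 × 0.25 = 12.75
  Practicals 92 × 0.1 = 9.2
  Reflections 83 × 0.06 = 4.98
Sum = 81.55
81.55 is ≥ 63 and < 82 → Proficient

Proficient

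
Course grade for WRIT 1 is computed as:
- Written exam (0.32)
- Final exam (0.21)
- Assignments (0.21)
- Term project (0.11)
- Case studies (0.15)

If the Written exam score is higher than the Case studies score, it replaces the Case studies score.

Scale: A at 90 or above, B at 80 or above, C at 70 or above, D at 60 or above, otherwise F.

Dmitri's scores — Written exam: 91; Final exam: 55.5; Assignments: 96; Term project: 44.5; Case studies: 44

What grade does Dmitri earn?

C

Written exam (91) > Case studies (44), so Case studies counts as 91.
Weighted total:
  Written exam 91 × 0.32 = 29.12
  Final exam 55.5 × 0.21 = 11.655
  Assignments 96 × 0.21 = 20.16
  Term project 44.5 × 0.11 = 4.895
  Case studies 91 × 0.15 = 13.65
Sum = 79.48
79.48 is ≥ 70 and < 80 → C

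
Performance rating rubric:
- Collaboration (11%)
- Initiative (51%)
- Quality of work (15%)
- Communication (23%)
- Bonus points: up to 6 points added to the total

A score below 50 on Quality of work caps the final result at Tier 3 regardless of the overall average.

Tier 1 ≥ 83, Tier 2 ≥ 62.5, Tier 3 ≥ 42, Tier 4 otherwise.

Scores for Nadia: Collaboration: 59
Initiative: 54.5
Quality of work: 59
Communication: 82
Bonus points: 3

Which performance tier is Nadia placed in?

Quality of work score 59 ≥ 50: minimum met.
Weighted total:
  Collaboration 59 × 0.11 = 6.49
  Initiative 54.5 × 0.51 = 27.795
  Quality of work 59 × 0.15 = 8.85
  Communication 82 × 0.23 = 18.86
Sum = 61.995
Bonus points: 61.995 + 3 = 64.995
64.995 is ≥ 62.5 and < 83 → Tier 2

Tier 2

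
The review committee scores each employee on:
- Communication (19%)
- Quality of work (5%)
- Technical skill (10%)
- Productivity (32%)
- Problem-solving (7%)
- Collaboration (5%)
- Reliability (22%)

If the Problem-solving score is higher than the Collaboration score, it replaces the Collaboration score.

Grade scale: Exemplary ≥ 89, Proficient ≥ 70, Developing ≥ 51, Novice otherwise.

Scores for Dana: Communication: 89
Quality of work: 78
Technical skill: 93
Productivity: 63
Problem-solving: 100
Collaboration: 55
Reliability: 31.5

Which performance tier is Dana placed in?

Developing

Problem-solving (100) > Collaboration (55), so Collaboration counts as 100.
Weighted total:
  Communication 89 × 0.19 = 16.91
  Quality of work 78 × 0.05 = 3.9
  Technical skill 93 × 0.1 = 9.3
  Productivity 63 × 0.32 = 20.16
  Problem-solving 100 × 0.07 = 7
  Collaboration 100 × 0.05 = 5
  Reliability 31.5 × 0.22 = 6.93
Sum = 69.2
69.2 is ≥ 51 and < 70 → Developing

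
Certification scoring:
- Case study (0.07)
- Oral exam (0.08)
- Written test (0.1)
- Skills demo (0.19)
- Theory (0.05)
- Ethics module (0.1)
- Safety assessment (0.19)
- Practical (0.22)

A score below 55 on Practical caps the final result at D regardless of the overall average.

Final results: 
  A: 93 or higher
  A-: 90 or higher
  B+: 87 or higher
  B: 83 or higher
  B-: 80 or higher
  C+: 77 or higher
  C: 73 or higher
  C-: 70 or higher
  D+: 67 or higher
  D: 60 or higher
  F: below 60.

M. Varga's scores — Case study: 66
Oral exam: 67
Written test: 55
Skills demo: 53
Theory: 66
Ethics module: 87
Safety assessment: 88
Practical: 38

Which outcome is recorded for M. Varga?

D

Practical score 38 < 55: minimum not met.
Weighted total:
  Case study 66 × 0.07 = 4.62
  Oral exam 67 × 0.08 = 5.36
  Written test 55 × 0.1 = 5.5
  Skills demo 53 × 0.19 = 10.07
  Theory 66 × 0.05 = 3.3
  Ethics module 87 × 0.1 = 8.7
  Safety assessment 88 × 0.19 = 16.72
  Practical 38 × 0.22 = 8.36
Sum = 62.63
62.63 would be D; cap at D applies → D.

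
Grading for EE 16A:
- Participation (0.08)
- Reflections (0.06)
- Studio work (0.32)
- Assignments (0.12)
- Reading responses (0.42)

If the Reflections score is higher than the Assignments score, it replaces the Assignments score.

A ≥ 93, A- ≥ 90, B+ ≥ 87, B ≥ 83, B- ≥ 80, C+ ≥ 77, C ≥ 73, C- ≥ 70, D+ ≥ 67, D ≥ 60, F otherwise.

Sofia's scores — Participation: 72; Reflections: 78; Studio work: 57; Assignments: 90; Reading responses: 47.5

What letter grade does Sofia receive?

Reflections (78) ≤ Assignments (90), so Assignments stays at 90.
Weighted total:
  Participation 72 × 0.08 = 5.76
  Reflections 78 × 0.06 = 4.68
  Studio work 57 × 0.32 = 18.24
  Assignments 90 × 0.12 = 10.8
  Reading responses 47.5 × 0.42 = 19.95
Sum = 59.43
59.43 < 60 → F

F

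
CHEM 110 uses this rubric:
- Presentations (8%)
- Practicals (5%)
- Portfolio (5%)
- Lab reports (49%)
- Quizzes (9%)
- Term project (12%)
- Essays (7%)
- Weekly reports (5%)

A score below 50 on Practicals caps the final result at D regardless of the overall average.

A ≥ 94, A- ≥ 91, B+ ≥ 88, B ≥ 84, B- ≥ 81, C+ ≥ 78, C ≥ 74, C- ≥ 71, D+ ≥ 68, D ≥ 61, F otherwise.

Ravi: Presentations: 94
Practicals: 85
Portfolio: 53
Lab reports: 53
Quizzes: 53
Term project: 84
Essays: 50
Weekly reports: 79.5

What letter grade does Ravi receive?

D

Practicals score 85 ≥ 50: minimum met.
Weighted total:
  Presentations 94 × 0.08 = 7.52
  Practicals 85 × 0.05 = 4.25
  Portfolio 53 × 0.05 = 2.65
  Lab reports 53 × 0.49 = 25.97
  Quizzes 53 × 0.09 = 4.77
  Term project 84 × 0.12 = 10.08
  Essays 50 × 0.07 = 3.5
  Weekly reports 79.5 × 0.05 = 3.975
Sum = 62.715
62.715 is ≥ 61 and < 68 → D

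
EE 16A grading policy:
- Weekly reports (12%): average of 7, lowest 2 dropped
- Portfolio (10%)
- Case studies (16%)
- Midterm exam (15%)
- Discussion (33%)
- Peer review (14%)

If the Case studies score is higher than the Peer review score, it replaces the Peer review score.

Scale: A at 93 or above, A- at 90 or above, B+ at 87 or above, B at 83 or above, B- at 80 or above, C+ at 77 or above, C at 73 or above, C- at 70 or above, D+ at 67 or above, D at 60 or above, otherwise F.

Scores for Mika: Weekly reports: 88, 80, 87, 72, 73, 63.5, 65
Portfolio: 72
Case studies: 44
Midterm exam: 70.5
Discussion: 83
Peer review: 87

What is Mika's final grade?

Weekly reports: drop 63.5, 65 → average of remaining 5 = 400/5 = 80
Case studies (44) ≤ Peer review (87), so Peer review stays at 87.
Weighted total:
  Weekly reports 80 × 0.12 = 9.6
  Portfolio 72 × 0.1 = 7.2
  Case studies 44 × 0.16 = 7.04
  Midterm exam 70.5 × 0.15 = 10.575
  Discussion 83 × 0.33 = 27.39
  Peer review 87 × 0.14 = 12.18
Sum = 73.985
73.985 is ≥ 73 and < 77 → C

C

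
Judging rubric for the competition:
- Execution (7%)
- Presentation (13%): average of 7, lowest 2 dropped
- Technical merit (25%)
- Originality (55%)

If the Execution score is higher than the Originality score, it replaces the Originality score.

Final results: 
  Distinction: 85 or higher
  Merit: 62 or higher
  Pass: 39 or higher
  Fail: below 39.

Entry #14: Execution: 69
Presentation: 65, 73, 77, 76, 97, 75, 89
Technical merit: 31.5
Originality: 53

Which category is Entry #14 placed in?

Presentation: drop 65, 73 → average of remaining 5 = 414/5 = 82.8
Execution (69) > Originality (53), so Originality counts as 69.
Weighted total:
  Execution 69 × 0.07 = 4.83
  Presentation 82.8 × 0.13 = 10.764
  Technical merit 31.5 × 0.25 = 7.875
  Originality 69 × 0.55 = 37.95
Sum = 61.419
61.419 is ≥ 39 and < 62 → Pass

Pass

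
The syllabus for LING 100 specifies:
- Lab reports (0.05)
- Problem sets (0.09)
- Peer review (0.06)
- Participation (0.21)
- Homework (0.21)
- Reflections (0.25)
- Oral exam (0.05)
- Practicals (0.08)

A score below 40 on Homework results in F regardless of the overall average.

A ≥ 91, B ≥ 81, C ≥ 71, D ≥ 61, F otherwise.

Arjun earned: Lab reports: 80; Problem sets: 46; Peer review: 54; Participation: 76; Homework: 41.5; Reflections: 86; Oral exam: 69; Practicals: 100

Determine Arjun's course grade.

Homework score 41.5 ≥ 40: minimum met.
Weighted total:
  Lab reports 80 × 0.05 = 4
  Problem sets 46 × 0.09 = 4.14
  Peer review 54 × 0.06 = 3.24
  Participation 76 × 0.21 = 15.96
  Homework 41.5 × 0.21 = 8.715
  Reflections 86 × 0.25 = 21.5
  Oral exam 69 × 0.05 = 3.45
  Practicals 100 × 0.08 = 8
Sum = 69.005
69.005 is ≥ 61 and < 71 → D

D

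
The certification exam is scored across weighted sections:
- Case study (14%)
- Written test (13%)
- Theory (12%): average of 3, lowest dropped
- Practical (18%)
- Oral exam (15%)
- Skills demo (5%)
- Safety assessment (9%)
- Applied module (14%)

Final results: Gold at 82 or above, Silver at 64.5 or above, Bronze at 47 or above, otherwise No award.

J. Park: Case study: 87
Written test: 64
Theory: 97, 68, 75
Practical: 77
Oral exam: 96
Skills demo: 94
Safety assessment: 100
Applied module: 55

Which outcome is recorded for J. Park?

Silver

Theory: drop 68 → average of remaining 2 = 172/2 = 86
Weighted total:
  Case study 87 × 0.14 = 12.18
  Written test 64 × 0.13 = 8.32
  Theory 86 × 0.12 = 10.32
  Practical 77 × 0.18 = 13.86
  Oral exam 96 × 0.15 = 14.4
  Skills demo 94 × 0.05 = 4.7
  Safety assessment 100 × 0.09 = 9
  Applied module 55 × 0.14 = 7.7
Sum = 80.48
80.48 is ≥ 64.5 and < 82 → Silver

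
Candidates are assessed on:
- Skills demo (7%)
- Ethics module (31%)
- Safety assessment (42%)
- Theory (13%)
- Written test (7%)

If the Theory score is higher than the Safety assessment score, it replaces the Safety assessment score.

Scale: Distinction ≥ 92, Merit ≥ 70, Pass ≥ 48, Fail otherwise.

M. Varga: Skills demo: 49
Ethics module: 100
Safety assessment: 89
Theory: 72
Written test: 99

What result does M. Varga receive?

Theory (72) ≤ Safety assessment (89), so Safety assessment stays at 89.
Weighted total:
  Skills demo 49 × 0.07 = 3.43
  Ethics module 100 × 0.31 = 31
  Safety assessment 89 × 0.42 = 37.38
  Theory 72 × 0.13 = 9.36
  Written test 99 × 0.07 = 6.93
Sum = 88.1
88.1 is ≥ 70 and < 92 → Merit

Merit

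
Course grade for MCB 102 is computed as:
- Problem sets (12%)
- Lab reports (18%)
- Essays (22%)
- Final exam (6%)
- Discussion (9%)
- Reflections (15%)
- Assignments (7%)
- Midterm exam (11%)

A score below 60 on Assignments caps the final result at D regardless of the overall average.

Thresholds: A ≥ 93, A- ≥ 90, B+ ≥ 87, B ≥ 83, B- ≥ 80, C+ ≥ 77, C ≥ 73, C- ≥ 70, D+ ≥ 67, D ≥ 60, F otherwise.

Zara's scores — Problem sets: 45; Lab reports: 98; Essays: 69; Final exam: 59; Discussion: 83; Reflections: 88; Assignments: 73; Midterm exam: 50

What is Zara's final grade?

Assignments score 73 ≥ 60: minimum met.
Weighted total:
  Problem sets 45 × 0.12 = 5.4
  Lab reports 98 × 0.18 = 17.64
  Essays 69 × 0.22 = 15.18
  Final exam 59 × 0.06 = 3.54
  Discussion 83 × 0.09 = 7.47
  Reflections 88 × 0.15 = 13.2
  Assignments 73 × 0.07 = 5.11
  Midterm exam 50 × 0.11 = 5.5
Sum = 73.04
73.04 is ≥ 73 and < 77 → C

C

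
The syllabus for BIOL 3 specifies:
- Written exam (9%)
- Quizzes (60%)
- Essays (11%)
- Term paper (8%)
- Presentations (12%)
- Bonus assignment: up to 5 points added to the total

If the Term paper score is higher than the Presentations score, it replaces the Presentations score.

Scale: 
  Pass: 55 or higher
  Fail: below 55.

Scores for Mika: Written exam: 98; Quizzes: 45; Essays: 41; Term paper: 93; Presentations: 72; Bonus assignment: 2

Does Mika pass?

Term paper (93) > Presentations (72), so Presentations counts as 93.
Weighted total:
  Written exam 98 × 0.09 = 8.82
  Quizzes 45 × 0.6 = 27
  Essays 41 × 0.11 = 4.51
  Term paper 93 × 0.08 = 7.44
  Presentations 93 × 0.12 = 11.16
Sum = 58.93
Bonus assignment: 58.93 + 2 = 60.93
60.93 ≥ 55 → Pass

Pass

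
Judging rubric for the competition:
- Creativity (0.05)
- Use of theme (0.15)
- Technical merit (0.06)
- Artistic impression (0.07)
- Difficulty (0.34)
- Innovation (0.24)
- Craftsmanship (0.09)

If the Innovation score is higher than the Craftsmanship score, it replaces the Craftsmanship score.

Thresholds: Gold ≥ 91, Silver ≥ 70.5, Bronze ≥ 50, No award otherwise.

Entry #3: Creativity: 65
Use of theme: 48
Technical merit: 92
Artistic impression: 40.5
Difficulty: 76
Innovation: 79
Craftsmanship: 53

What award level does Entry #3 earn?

Silver

Innovation (79) > Craftsmanship (53), so Craftsmanship counts as 79.
Weighted total:
  Creativity 65 × 0.05 = 3.25
  Use of theme 48 × 0.15 = 7.2
  Technical merit 92 × 0.06 = 5.52
  Artistic impression 40.5 × 0.07 = 2.835
  Difficulty 76 × 0.34 = 25.84
  Innovation 79 × 0.24 = 18.96
  Craftsmanship 79 × 0.09 = 7.11
Sum = 70.715
70.715 is ≥ 70.5 and < 91 → Silver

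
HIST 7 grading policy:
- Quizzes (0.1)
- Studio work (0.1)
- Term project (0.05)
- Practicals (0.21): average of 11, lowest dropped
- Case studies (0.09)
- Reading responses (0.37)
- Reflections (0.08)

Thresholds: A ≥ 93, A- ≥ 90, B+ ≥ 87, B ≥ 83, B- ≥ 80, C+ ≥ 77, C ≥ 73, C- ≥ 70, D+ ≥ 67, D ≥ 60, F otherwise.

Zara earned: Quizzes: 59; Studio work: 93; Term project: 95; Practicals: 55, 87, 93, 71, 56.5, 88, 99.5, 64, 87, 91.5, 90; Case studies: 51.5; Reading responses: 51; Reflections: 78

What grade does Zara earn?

D+

Practicals: drop 55 → average of remaining 10 = 827.5/10 = 82.75
Weighted total:
  Quizzes 59 × 0.1 = 5.9
  Studio work 93 × 0.1 = 9.3
  Term project 95 × 0.05 = 4.75
  Practicals 82.75 × 0.21 = 17.3775
  Case studies 51.5 × 0.09 = 4.635
  Reading responses 51 × 0.37 = 18.87
  Reflections 78 × 0.08 = 6.24
Sum = 67.0725
67.0725 is ≥ 67 and < 70 → D+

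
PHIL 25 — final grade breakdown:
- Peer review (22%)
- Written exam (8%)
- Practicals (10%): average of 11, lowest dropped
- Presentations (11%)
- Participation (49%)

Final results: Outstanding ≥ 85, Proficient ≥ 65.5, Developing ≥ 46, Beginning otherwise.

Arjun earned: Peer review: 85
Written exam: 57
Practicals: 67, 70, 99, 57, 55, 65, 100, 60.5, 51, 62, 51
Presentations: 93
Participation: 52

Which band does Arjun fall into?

Proficient

Practicals: drop 51 → average of remaining 10 = 686.5/10 = 68.65
Weighted total:
  Peer review 85 × 0.22 = 18.7
  Written exam 57 × 0.08 = 4.56
  Practicals 68.65 × 0.1 = 6.865
  Presentations 93 × 0.11 = 10.23
  Participation 52 × 0.49 = 25.48
Sum = 65.835
65.835 is ≥ 65.5 and < 85 → Proficient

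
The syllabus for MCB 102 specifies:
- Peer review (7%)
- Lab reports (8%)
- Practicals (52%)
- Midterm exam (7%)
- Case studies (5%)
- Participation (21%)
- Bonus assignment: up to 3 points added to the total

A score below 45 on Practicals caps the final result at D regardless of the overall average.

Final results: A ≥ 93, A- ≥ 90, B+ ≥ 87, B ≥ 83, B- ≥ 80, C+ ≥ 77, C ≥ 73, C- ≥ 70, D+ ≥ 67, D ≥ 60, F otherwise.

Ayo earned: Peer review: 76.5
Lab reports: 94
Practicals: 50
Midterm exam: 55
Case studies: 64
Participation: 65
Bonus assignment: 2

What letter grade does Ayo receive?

Practicals score 50 ≥ 45: minimum met.
Weighted total:
  Peer review 76.5 × 0.07 = 5.355
  Lab reports 94 × 0.08 = 7.52
  Practicals 50 × 0.52 = 26
  Midterm exam 55 × 0.07 = 3.85
  Case studies 64 × 0.05 = 3.2
  Participation 65 × 0.21 = 13.65
Sum = 59.575
Bonus assignment: 59.575 + 2 = 61.575
61.575 is ≥ 60 and < 67 → D

D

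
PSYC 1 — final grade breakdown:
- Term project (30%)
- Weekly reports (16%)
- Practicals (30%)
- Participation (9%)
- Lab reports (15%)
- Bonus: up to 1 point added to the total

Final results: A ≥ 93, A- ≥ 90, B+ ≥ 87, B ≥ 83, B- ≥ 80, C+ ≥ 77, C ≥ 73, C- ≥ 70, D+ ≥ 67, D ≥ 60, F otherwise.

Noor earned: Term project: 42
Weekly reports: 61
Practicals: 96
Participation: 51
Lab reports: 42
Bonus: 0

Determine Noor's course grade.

Weighted total:
  Term project 42 × 0.3 = 12.6
  Weekly reports 61 × 0.16 = 9.76
  Practicals 96 × 0.3 = 28.8
  Participation 51 × 0.09 = 4.59
  Lab reports 42 × 0.15 = 6.3
Sum = 62.05
Bonus: 62.05 + 0 = 62.05
62.05 is ≥ 60 and < 67 → D

D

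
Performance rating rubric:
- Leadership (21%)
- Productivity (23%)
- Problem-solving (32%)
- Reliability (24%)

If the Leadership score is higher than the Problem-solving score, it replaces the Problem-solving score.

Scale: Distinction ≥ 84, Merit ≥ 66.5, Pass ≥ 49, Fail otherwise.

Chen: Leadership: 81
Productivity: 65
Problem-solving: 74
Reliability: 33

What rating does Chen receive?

Pass

Leadership (81) > Problem-solving (74), so Problem-solving counts as 81.
Weighted total:
  Leadership 81 × 0.21 = 17.01
  Productivity 65 × 0.23 = 14.95
  Problem-solving 81 × 0.32 = 25.92
  Reliability 33 × 0.24 = 7.92
Sum = 65.8
65.8 is ≥ 49 and < 66.5 → Pass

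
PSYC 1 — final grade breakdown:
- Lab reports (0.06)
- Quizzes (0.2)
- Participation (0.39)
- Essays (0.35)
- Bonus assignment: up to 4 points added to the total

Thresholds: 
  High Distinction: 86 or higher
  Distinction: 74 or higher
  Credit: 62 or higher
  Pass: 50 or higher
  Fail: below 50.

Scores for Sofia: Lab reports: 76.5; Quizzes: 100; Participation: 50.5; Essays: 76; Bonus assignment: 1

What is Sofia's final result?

Weighted total:
  Lab reports 76.5 × 0.06 = 4.59
  Quizzes 100 × 0.2 = 20
  Participation 50.5 × 0.39 = 19.695
  Essays 76 × 0.35 = 26.6
Sum = 70.885
Bonus assignment: 70.885 + 1 = 71.885
71.885 is ≥ 62 and < 74 → Credit

Credit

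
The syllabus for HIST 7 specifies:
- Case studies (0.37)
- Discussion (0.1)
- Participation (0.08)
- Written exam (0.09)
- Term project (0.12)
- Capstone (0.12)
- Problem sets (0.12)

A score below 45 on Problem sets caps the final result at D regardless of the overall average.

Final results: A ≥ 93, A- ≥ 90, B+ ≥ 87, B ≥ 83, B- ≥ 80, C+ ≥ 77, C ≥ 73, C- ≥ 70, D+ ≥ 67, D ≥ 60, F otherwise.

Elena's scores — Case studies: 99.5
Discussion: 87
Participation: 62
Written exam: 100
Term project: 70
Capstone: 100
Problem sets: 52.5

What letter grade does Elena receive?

B

Problem sets score 52.5 ≥ 45: minimum met.
Weighted total:
  Case studies 99.5 × 0.37 = 36.815
  Discussion 87 × 0.1 = 8.7
  Participation 62 × 0.08 = 4.96
  Written exam 100 × 0.09 = 9
  Term project 70 × 0.12 = 8.4
  Capstone 100 × 0.12 = 12
  Problem sets 52.5 × 0.12 = 6.3
Sum = 86.175
86.175 is ≥ 83 and < 87 → B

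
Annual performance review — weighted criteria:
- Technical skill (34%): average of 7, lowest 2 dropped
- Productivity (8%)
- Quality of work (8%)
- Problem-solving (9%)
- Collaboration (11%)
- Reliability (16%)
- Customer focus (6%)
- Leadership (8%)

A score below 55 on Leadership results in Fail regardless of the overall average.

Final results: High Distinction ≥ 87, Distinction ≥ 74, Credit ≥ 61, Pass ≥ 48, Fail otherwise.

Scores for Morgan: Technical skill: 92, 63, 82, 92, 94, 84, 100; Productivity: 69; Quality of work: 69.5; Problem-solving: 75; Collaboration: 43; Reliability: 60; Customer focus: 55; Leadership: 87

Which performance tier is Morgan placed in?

Credit

Technical skill: drop 63, 82 → average of remaining 5 = 462/5 = 92.4
Leadership score 87 ≥ 55: minimum met.
Weighted total:
  Technical skill 92.4 × 0.34 = 31.416
  Productivity 69 × 0.08 = 5.52
  Quality of work 69.5 × 0.08 = 5.56
  Problem-solving 75 × 0.09 = 6.75
  Collaboration 43 × 0.11 = 4.73
  Reliability 60 × 0.16 = 9.6
  Customer focus 55 × 0.06 = 3.3
  Leadership 87 × 0.08 = 6.96
Sum = 73.836
73.836 is ≥ 61 and < 74 → Credit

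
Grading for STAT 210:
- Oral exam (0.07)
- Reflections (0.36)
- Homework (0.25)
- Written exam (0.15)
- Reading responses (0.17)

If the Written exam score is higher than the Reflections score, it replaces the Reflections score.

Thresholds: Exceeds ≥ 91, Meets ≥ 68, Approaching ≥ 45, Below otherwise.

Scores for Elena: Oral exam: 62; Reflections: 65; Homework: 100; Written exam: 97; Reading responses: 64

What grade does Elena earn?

Written exam (97) > Reflections (65), so Reflections counts as 97.
Weighted total:
  Oral exam 62 × 0.07 = 4.34
  Reflections 97 × 0.36 = 34.92
  Homework 100 × 0.25 = 25
  Written exam 97 × 0.15 = 14.55
  Reading responses 64 × 0.17 = 10.88
Sum = 89.69
89.69 is ≥ 68 and < 91 → Meets

Meets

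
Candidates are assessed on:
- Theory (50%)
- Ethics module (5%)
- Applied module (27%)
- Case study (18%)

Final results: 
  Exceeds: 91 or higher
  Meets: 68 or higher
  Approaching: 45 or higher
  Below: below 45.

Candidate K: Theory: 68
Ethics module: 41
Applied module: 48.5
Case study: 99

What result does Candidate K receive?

Weighted total:
  Theory 68 × 0.5 = 34
  Ethics module 41 × 0.05 = 2.05
  Applied module 48.5 × 0.27 = 13.095
  Case study 99 × 0.18 = 17.82
Sum = 66.965
66.965 is ≥ 45 and < 68 → Approaching

Approaching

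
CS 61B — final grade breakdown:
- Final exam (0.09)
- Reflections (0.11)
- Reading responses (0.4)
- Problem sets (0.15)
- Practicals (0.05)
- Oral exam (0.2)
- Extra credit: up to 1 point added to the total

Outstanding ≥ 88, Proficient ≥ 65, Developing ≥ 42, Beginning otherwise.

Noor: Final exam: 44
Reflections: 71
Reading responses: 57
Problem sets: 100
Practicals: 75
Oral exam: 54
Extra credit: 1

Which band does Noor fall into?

Weighted total:
  Final exam 44 × 0.09 = 3.96
  Reflections 71 × 0.11 = 7.81
  Reading responses 57 × 0.4 = 22.8
  Problem sets 100 × 0.15 = 15
  Practicals 75 × 0.05 = 3.75
  Oral exam 54 × 0.2 = 10.8
Sum = 64.12
Extra credit: 64.12 + 1 = 65.12
65.12 is ≥ 65 and < 88 → Proficient

Proficient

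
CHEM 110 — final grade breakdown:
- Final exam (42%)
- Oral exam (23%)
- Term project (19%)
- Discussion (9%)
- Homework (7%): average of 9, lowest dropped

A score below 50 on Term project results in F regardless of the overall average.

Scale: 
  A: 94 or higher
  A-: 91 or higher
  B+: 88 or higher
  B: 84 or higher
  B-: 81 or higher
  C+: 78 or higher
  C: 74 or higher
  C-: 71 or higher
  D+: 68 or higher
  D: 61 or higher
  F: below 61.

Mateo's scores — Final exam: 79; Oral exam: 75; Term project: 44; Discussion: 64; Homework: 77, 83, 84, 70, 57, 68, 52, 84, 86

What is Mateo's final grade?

Homework: drop 52 → average of remaining 8 = 609/8 = 76.125
Term project score 44 < 50: minimum not met.
Weighted total:
  Final exam 79 × 0.42 = 33.18
  Oral exam 75 × 0.23 = 17.25
  Term project 44 × 0.19 = 8.36
  Discussion 64 × 0.09 = 5.76
  Homework 76.125 × 0.07 = 5.32875
Sum = 69.87875
Because the Term project minimum was not met, the result is F.

F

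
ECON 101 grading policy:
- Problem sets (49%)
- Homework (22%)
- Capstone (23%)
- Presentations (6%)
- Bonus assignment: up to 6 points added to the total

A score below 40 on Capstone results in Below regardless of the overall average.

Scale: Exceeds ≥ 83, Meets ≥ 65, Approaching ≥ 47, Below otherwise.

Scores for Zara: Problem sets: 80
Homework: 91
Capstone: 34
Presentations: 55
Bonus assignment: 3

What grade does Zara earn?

Capstone score 34 < 40: minimum not met.
Weighted total:
  Problem sets 80 × 0.49 = 39.2
  Homework 91 × 0.22 = 20.02
  Capstone 34 × 0.23 = 7.82
  Presentations 55 × 0.06 = 3.3
Sum = 70.34
Bonus assignment: 70.34 + 3 = 73.34
Because the Capstone minimum was not met, the result is Below.

Below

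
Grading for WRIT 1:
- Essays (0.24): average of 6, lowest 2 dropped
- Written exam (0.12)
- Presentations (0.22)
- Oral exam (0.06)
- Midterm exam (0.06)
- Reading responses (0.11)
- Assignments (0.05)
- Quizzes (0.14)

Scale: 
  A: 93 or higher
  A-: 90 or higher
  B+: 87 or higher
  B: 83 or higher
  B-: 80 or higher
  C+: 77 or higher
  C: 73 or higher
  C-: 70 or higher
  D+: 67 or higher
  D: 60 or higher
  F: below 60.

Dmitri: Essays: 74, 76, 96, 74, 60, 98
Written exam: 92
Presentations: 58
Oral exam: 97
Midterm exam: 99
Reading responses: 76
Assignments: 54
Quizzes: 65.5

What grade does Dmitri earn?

C

Essays: drop 60, 74 → average of remaining 4 = 344/4 = 86
Weighted total:
  Essays 86 × 0.24 = 20.64
  Written exam 92 × 0.12 = 11.04
  Presentations 58 × 0.22 = 12.76
  Oral exam 97 × 0.06 = 5.82
  Midterm exam 99 × 0.06 = 5.94
  Reading responses 76 × 0.11 = 8.36
  Assignments 54 × 0.05 = 2.7
  Quizzes 65.5 × 0.14 = 9.17
Sum = 76.43
76.43 is ≥ 73 and < 77 → C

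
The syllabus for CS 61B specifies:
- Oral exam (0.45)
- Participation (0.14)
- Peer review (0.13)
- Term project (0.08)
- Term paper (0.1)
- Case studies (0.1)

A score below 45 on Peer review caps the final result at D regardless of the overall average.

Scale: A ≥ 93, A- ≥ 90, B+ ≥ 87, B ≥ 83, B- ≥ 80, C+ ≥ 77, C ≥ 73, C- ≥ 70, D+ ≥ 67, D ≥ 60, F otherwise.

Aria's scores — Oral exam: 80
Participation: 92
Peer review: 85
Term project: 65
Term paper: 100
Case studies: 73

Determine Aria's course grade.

B-

Peer review score 85 ≥ 45: minimum met.
Weighted total:
  Oral exam 80 × 0.45 = 36
  Participation 92 × 0.14 = 12.88
  Peer review 85 × 0.13 = 11.05
  Term project 65 × 0.08 = 5.2
  Term paper 100 × 0.1 = 10
  Case studies 73 × 0.1 = 7.3
Sum = 82.43
82.43 is ≥ 80 and < 83 → B-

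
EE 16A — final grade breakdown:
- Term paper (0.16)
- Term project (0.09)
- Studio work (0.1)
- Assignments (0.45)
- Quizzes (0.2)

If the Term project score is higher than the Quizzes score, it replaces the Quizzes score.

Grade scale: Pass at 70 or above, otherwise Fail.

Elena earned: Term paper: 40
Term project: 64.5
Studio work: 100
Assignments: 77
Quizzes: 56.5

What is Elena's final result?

Term project (64.5) > Quizzes (56.5), so Quizzes counts as 64.5.
Weighted total:
  Term paper 40 × 0.16 = 6.4
  Term project 64.5 × 0.09 = 5.805
  Studio work 100 × 0.1 = 10
  Assignments 77 × 0.45 = 34.65
  Quizzes 64.5 × 0.2 = 12.9
Sum = 69.755
69.755 < 70 → Fail

Fail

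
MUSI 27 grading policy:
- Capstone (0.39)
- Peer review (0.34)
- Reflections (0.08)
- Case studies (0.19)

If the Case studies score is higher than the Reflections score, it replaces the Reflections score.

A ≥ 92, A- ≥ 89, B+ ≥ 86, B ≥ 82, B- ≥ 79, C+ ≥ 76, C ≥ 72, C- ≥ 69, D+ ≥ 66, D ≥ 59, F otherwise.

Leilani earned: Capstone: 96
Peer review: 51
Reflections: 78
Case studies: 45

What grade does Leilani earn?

C-

Case studies (45) ≤ Reflections (78), so Reflections stays at 78.
Weighted total:
  Capstone 96 × 0.39 = 37.44
  Peer review 51 × 0.34 = 17.34
  Reflections 78 × 0.08 = 6.24
  Case studies 45 × 0.19 = 8.55
Sum = 69.57
69.57 is ≥ 69 and < 72 → C-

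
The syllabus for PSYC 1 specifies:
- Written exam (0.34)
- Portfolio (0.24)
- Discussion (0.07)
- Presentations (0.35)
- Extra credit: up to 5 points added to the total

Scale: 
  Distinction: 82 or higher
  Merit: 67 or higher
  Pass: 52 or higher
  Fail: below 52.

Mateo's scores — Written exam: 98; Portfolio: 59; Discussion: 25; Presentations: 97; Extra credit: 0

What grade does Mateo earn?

Weighted total:
  Written exam 98 × 0.34 = 33.32
  Portfolio 59 × 0.24 = 14.16
  Discussion 25 × 0.07 = 1.75
  Presentations 97 × 0.35 = 33.95
Sum = 83.18
Extra credit: 83.18 + 0 = 83.18
83.18 ≥ 82 → Distinction

Distinction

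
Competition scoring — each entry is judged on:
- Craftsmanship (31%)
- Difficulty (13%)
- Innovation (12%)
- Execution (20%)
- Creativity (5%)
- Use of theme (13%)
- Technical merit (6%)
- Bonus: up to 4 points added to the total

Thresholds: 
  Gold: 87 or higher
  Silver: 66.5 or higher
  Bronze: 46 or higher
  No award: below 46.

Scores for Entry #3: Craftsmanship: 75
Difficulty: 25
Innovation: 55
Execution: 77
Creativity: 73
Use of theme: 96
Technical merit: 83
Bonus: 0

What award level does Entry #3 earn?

Weighted total:
  Craftsmanship 75 × 0.31 = 23.25
  Difficulty 25 × 0.13 = 3.25
  Innovation 55 × 0.12 = 6.6
  Execution 77 × 0.2 = 15.4
  Creativity 73 × 0.05 = 3.65
  Use of theme 96 × 0.13 = 12.48
  Technical merit 83 × 0.06 = 4.98
Sum = 69.61
Bonus: 69.61 + 0 = 69.61
69.61 is ≥ 66.5 and < 87 → Silver

Silver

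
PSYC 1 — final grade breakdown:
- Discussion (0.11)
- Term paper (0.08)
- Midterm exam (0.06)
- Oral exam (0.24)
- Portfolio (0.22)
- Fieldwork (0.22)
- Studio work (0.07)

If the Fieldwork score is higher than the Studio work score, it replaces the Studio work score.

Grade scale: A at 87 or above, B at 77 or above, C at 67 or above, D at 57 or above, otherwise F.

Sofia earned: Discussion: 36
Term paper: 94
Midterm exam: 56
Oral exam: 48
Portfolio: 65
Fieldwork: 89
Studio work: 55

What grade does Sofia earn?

D

Fieldwork (89) > Studio work (55), so Studio work counts as 89.
Weighted total:
  Discussion 36 × 0.11 = 3.96
  Term paper 94 × 0.08 = 7.52
  Midterm exam 56 × 0.06 = 3.36
  Oral exam 48 × 0.24 = 11.52
  Portfolio 65 × 0.22 = 14.3
  Fieldwork 89 × 0.22 = 19.58
  Studio work 89 × 0.07 = 6.23
Sum = 66.47
66.47 is ≥ 57 and < 67 → D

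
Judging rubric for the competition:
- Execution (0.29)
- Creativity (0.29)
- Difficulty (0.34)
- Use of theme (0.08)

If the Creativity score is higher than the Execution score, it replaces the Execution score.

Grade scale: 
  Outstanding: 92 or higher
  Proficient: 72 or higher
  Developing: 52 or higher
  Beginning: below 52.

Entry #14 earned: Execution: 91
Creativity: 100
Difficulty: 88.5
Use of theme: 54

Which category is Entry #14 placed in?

Outstanding

Creativity (100) > Execution (91), so Execution counts as 100.
Weighted total:
  Execution 100 × 0.29 = 29
  Creativity 100 × 0.29 = 29
  Difficulty 88.5 × 0.34 = 30.09
  Use of theme 54 × 0.08 = 4.32
Sum = 92.41
92.41 ≥ 92 → Outstanding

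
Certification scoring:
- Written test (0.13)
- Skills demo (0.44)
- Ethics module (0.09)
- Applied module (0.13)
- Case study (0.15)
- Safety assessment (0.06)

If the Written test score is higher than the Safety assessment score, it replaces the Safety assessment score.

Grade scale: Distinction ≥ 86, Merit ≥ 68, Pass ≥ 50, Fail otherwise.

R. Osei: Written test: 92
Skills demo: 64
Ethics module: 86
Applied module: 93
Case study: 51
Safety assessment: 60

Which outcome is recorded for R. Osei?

Merit

Written test (92) > Safety assessment (60), so Safety assessment counts as 92.
Weighted total:
  Written test 92 × 0.13 = 11.96
  Skills demo 64 × 0.44 = 28.16
  Ethics module 86 × 0.09 = 7.74
  Applied module 93 × 0.13 = 12.09
  Case study 51 × 0.15 = 7.65
  Safety assessment 92 × 0.06 = 5.52
Sum = 73.12
73.12 is ≥ 68 and < 86 → Merit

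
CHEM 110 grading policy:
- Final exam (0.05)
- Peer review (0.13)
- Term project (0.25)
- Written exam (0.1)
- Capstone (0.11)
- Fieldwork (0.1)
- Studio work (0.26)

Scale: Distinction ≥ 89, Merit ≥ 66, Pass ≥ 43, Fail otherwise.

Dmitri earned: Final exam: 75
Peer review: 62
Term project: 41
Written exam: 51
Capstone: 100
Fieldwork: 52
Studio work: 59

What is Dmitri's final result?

Pass

Weighted total:
  Final exam 75 × 0.05 = 3.75
  Peer review 62 × 0.13 = 8.06
  Term project 41 × 0.25 = 10.25
  Written exam 51 × 0.1 = 5.1
  Capstone 100 × 0.11 = 11
  Fieldwork 52 × 0.1 = 5.2
  Studio work 59 × 0.26 = 15.34
Sum = 58.7
58.7 is ≥ 43 and < 66 → Pass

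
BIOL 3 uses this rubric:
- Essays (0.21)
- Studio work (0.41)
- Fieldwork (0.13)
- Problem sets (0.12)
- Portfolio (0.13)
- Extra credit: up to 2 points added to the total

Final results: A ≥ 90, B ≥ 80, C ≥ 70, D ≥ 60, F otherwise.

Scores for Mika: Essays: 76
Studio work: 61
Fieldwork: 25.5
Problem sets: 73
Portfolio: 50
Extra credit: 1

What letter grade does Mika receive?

D

Weighted total:
  Essays 76 × 0.21 = 15.96
  Studio work 61 × 0.41 = 25.01
  Fieldwork 25.5 × 0.13 = 3.315
  Problem sets 73 × 0.12 = 8.76
  Portfolio 50 × 0.13 = 6.5
Sum = 59.545
Extra credit: 59.545 + 1 = 60.545
60.545 is ≥ 60 and < 70 → D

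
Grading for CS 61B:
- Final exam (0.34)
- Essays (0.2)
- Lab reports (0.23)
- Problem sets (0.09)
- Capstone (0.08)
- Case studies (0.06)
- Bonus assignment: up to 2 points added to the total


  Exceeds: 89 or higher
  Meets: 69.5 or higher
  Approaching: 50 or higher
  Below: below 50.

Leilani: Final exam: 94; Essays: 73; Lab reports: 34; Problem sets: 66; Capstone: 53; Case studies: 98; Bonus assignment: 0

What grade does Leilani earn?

Meets

Weighted total:
  Final exam 94 × 0.34 = 31.96
  Essays 73 × 0.2 = 14.6
  Lab reports 34 × 0.23 = 7.82
  Problem sets 66 × 0.09 = 5.94
  Capstone 53 × 0.08 = 4.24
  Case studies 98 × 0.06 = 5.88
Sum = 70.44
Bonus assignment: 70.44 + 0 = 70.44
70.44 is ≥ 69.5 and < 89 → Meets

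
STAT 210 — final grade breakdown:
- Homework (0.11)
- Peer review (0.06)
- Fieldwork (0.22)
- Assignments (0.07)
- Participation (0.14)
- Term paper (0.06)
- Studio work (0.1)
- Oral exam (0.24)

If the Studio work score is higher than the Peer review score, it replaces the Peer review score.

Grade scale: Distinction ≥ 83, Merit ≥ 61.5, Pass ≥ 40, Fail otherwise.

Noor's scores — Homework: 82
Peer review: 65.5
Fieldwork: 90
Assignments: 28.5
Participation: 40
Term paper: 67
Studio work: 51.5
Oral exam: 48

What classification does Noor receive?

Studio work (51.5) ≤ Peer review (65.5), so Peer review stays at 65.5.
Weighted total:
  Homework 82 × 0.11 = 9.02
  Peer review 65.5 × 0.06 = 3.93
  Fieldwork 90 × 0.22 = 19.8
  Assignments 28.5 × 0.07 = 1.995
  Participation 40 × 0.14 = 5.6
  Term paper 67 × 0.06 = 4.02
  Studio work 51.5 × 0.1 = 5.15
  Oral exam 48 × 0.24 = 11.52
Sum = 61.035
61.035 is ≥ 40 and < 61.5 → Pass

Pass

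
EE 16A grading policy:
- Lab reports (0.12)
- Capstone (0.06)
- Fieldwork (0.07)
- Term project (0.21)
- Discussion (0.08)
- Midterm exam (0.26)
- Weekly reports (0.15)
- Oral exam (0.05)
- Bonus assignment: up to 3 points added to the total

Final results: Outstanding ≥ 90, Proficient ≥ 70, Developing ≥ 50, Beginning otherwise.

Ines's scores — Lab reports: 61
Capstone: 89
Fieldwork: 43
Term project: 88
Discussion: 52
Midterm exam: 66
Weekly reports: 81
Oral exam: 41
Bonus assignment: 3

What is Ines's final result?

Weighted total:
  Lab reports 61 × 0.12 = 7.32
  Capstone 89 × 0.06 = 5.34
  Fieldwork 43 × 0.07 = 3.01
  Term project 88 × 0.21 = 18.48
  Discussion 52 × 0.08 = 4.16
  Midterm exam 66 × 0.26 = 17.16
  Weekly reports 81 × 0.15 = 12.15
  Oral exam 41 × 0.05 = 2.05
Sum = 69.67
Bonus assignment: 69.67 + 3 = 72.67
72.67 is ≥ 70 and < 90 → Proficient

Proficient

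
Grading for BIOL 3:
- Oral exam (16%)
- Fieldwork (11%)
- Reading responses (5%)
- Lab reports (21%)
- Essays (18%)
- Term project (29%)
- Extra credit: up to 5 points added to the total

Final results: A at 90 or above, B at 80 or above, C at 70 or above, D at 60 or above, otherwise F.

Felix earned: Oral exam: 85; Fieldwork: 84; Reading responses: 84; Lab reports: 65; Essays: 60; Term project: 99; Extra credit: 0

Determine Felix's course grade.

Weighted total:
  Oral exam 85 × 0.16 = 13.6
  Fieldwork 84 × 0.11 = 9.24
  Reading responses 84 × 0.05 = 4.2
  Lab reports 65 × 0.21 = 13.65
  Essays 60 × 0.18 = 10.8
  Term project 99 × 0.29 = 28.71
Sum = 80.2
Extra credit: 80.2 + 0 = 80.2
80.2 is ≥ 80 and < 90 → B

B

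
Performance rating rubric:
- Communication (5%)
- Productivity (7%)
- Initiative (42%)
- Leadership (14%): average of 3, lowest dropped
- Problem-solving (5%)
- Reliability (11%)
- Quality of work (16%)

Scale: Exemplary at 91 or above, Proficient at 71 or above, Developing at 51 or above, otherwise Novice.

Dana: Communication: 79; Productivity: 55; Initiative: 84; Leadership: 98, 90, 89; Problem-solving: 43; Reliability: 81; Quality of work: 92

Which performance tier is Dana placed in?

Proficient

Leadership: drop 89 → average of remaining 2 = 188/2 = 94
Weighted total:
  Communication 79 × 0.05 = 3.95
  Productivity 55 × 0.07 = 3.85
  Initiative 84 × 0.42 = 35.28
  Leadership 94 × 0.14 = 13.16
  Problem-solving 43 × 0.05 = 2.15
  Reliability 81 × 0.11 = 8.91
  Quality of work 92 × 0.16 = 14.72
Sum = 82.02
82.02 is ≥ 71 and < 91 → Proficient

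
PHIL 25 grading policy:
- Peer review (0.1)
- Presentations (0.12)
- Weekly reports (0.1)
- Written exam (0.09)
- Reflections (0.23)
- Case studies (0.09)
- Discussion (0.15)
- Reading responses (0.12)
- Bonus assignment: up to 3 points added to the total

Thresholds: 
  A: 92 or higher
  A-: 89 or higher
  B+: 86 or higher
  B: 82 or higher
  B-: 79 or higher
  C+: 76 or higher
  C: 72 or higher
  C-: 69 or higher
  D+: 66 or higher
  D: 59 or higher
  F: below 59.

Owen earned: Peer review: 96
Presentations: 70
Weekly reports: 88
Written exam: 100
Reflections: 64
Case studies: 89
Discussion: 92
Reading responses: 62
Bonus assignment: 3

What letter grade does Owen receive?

Weighted total:
  Peer review 96 × 0.1 = 9.6
  Presentations 70 × 0.12 = 8.4
  Weekly reports 88 × 0.1 = 8.8
  Written exam 100 × 0.09 = 9
  Reflections 64 × 0.23 = 14.72
  Case studies 89 × 0.09 = 8.01
  Discussion 92 × 0.15 = 13.8
  Reading responses 62 × 0.12 = 7.44
Sum = 79.77
Bonus assignment: 79.77 + 3 = 82.77
82.77 is ≥ 82 and < 86 → B

B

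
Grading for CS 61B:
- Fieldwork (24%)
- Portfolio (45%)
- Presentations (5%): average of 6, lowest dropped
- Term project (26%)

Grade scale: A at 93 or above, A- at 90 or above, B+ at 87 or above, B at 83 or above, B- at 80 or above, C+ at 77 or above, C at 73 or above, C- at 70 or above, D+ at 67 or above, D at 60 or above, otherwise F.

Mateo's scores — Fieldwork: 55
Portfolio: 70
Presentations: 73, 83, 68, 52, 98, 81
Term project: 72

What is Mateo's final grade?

D+

Presentations: drop 52 → average of remaining 5 = 403/5 = 80.6
Weighted total:
  Fieldwork 55 × 0.24 = 13.2
  Portfolio 70 × 0.45 = 31.5
  Presentations 80.6 × 0.05 = 4.03
  Term project 72 × 0.26 = 18.72
Sum = 67.45
67.45 is ≥ 67 and < 70 → D+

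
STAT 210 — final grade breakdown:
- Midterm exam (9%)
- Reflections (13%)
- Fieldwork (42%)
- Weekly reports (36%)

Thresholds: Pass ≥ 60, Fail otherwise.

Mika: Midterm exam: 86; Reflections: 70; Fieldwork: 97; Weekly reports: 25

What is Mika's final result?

Weighted total:
  Midterm exam 86 × 0.09 = 7.74
  Reflections 70 × 0.13 = 9.1
  Fieldwork 97 × 0.42 = 40.74
  Weekly reports 25 × 0.36 = 9
Sum = 66.58
66.58 ≥ 60 → Pass

Pass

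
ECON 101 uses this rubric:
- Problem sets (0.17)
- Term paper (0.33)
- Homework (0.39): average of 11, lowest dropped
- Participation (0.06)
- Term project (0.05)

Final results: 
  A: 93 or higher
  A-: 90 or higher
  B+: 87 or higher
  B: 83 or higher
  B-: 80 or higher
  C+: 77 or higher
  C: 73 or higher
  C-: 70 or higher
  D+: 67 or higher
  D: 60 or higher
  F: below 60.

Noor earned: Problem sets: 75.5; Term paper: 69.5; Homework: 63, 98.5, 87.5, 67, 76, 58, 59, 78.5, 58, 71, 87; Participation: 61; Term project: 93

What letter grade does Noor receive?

Homework: drop 58 → average of remaining 10 = 745.5/10 = 74.55
Weighted total:
  Problem sets 75.5 × 0.17 = 12.835
  Term paper 69.5 × 0.33 = 22.935
  Homework 74.55 × 0.39 = 29.0745
  Participation 61 × 0.06 = 3.66
  Term project 93 × 0.05 = 4.65
Sum = 73.1545
73.1545 is ≥ 73 and < 77 → C

C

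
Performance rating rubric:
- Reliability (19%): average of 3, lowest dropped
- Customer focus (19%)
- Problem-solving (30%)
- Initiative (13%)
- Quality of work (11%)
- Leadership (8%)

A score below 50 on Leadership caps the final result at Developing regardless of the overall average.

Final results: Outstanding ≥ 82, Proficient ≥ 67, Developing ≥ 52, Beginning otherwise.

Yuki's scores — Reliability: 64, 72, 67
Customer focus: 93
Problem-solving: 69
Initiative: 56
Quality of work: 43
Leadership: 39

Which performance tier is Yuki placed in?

Reliability: drop 64 → average of remaining 2 = 139/2 = 69.5
Leadership score 39 < 50: minimum not met.
Weighted total:
  Reliability 69.5 × 0.19 = 13.205
  Customer focus 93 × 0.19 = 17.67
  Problem-solving 69 × 0.3 = 20.7
  Initiative 56 × 0.13 = 7.28
  Quality of work 43 × 0.11 = 4.73
  Leadership 39 × 0.08 = 3.12
Sum = 66.705
66.705 would be Developing; cap at Developing applies → Developing.

Developing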